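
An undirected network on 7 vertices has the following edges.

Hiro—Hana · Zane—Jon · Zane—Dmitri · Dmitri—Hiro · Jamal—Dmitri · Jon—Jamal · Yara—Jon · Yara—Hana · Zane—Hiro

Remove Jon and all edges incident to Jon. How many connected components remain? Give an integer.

1

Jon's neighbors (Jamal, Yara, and Zane) remain reachable from one another through other ties, so the rest of the network stays in one piece.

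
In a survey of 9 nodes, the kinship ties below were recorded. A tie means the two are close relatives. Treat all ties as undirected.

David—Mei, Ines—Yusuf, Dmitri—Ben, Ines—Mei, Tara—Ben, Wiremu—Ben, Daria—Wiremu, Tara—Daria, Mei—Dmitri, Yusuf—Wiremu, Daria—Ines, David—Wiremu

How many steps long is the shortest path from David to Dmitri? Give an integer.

One shortest route is David – Mei – Dmitri, which uses 2 edges, and David and Dmitri are not directly tied, so nothing shorter exists. So d(David,Dmitri) = 2.

2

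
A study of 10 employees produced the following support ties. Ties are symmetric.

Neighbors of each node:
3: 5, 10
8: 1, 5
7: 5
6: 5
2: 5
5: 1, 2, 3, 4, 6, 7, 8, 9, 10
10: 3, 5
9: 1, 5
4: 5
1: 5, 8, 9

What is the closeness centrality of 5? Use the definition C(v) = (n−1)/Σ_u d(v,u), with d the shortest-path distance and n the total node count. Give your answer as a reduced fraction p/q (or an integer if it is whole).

Distances from 5: 1:1, 2:1, 3:1, 4:1, 6:1, 7:1, 8:1, 9:1, 10:1. Sum = 9.
n = 10, so closeness = 9/9 = 1.

1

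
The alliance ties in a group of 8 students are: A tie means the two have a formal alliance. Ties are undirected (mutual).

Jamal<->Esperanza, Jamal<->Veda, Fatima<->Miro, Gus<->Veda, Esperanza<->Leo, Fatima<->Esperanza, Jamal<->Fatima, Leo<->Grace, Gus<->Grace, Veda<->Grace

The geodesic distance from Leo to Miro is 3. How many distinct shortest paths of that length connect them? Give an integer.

1

The shortest distance is 3, and the only length-3 path is Leo–Esperanza–Fatima–Miro. So there is exactly 1 shortest path.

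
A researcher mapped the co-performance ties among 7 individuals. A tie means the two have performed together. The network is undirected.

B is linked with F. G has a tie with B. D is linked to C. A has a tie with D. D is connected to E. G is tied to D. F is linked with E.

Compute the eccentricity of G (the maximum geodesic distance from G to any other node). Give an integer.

Distances from G: A:2, B:1, C:2, D:1, E:2, F:2.
The largest is 2 (to F, C, E, and A), so the eccentricity of G is 2.

2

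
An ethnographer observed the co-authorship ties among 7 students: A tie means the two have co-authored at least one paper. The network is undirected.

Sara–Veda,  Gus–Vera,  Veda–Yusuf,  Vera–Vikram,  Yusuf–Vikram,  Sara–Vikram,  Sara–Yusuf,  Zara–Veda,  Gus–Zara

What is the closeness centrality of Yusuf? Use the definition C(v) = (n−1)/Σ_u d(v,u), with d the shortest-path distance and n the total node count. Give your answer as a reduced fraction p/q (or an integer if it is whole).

3/5

Distances from Yusuf: Gus:3, Sara:1, Veda:1, Vera:2, Vikram:1, Zara:2. Sum = 10.
n = 7, so closeness = 6/10 = 3/5.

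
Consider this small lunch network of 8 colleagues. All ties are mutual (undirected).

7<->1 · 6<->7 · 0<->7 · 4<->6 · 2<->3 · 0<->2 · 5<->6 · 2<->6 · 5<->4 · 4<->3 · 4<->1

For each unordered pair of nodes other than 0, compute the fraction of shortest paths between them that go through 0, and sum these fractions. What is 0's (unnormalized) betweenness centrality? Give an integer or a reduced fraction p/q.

Pairs whose geodesics pass through 0 — 1–2: 1/4; 3–7: 1/4; 7–2: 1/2.
All other pairs contribute 0.
Summing the contributions gives betweenness(0) = 1.

1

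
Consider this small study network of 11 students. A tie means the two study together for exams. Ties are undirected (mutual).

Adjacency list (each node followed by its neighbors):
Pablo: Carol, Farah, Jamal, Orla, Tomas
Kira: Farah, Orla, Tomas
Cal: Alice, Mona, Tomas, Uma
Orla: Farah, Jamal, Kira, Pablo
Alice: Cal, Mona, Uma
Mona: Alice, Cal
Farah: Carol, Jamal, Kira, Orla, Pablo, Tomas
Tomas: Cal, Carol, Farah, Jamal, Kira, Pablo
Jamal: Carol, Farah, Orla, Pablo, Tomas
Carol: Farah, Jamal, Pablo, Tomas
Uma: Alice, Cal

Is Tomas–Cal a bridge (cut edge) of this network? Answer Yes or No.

Without the Tomas–Cal edge there is no alternate route between Tomas and Cal, so the network disconnects. It is a bridge.

Yes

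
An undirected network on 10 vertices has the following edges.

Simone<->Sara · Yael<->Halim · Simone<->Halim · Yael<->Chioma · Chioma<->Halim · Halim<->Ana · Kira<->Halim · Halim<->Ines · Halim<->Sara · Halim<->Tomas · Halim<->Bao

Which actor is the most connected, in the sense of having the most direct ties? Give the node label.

Halim

Degrees — Ana:1, Bao:1, Chioma:2, Halim:9, Ines:1, Kira:1, Sara:2, Simone:2, Tomas:1, Yael:2.
The maximum is 9, attained only by Halim.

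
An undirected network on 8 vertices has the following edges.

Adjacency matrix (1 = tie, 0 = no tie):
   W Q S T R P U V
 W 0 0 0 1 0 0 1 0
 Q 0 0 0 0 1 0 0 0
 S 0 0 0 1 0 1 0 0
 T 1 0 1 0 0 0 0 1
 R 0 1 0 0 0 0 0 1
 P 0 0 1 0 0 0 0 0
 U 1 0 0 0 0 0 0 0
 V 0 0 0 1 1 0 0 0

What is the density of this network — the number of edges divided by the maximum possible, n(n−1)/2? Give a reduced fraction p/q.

1/4

There are 7 edges and 8 nodes, so the maximum possible is C(8,2) = 28.
Density = 7/28 = 1/4.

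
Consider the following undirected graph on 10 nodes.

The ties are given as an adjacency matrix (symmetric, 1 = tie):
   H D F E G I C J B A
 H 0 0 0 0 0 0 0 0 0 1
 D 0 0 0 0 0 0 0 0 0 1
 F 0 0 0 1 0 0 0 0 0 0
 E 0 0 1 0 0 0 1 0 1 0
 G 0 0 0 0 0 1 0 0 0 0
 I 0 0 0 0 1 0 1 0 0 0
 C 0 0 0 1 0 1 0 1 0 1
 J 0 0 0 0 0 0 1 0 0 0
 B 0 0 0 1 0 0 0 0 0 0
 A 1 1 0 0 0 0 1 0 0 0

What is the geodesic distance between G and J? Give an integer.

One shortest route is G – I – C – J, which uses 3 edges, and at distance 2 from G we only reach {C}, which does not include J. So d(G,J) = 3.

3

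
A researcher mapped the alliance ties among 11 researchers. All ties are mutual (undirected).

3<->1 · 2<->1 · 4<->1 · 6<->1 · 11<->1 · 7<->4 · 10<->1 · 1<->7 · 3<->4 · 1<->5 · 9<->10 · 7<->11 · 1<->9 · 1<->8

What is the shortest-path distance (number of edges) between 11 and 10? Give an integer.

One shortest route is 11 – 1 – 10, which uses 2 edges, and 11 and 10 are not directly tied, so nothing shorter exists. So d(11,10) = 2.

2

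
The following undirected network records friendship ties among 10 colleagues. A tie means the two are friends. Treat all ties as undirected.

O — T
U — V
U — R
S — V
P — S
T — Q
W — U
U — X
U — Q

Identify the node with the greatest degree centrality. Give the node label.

Degrees — O:1, P:1, Q:2, R:1, S:2, T:2, U:5, V:2, W:1, X:1.
The maximum is 5, attained only by U.

U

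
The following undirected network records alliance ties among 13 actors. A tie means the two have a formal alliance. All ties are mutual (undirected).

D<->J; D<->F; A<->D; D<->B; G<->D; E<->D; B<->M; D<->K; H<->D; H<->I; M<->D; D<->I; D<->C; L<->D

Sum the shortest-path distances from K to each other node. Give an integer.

Distances from K: A:2, B:2, C:2, D:1, E:2, F:2, G:2, H:2, I:2, J:2, L:2, M:2.
Sum = 2 + 2 + 2 + 1 + 2 + 2 + 2 + 2 + 2 + 2 + 2 + 2 = 23.

23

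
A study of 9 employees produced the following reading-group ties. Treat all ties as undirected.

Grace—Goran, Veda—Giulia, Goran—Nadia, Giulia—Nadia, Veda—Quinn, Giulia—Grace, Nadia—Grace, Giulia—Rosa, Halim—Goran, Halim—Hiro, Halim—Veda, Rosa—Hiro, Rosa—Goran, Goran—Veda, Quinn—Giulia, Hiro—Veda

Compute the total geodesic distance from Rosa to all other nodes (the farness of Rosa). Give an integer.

Distances from Rosa: Giulia:1, Goran:1, Grace:2, Halim:2, Hiro:1, Nadia:2, Quinn:2, Veda:2.
Sum = 1 + 1 + 2 + 2 + 1 + 2 + 2 + 2 = 13.

13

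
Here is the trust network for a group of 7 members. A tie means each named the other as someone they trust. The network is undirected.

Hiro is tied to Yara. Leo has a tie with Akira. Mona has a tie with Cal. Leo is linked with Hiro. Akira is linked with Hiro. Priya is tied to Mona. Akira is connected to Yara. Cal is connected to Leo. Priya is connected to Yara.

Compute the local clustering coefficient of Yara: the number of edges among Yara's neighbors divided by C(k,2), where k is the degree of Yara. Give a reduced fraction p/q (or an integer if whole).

1/3

Yara's neighbors: Akira, Hiro, and Priya (k = 3).
Possible neighbor pairs: C(3,2) = 3. Edges among them: Akira–Hiro → e = 1.
Clustering(Yara) = 1/3.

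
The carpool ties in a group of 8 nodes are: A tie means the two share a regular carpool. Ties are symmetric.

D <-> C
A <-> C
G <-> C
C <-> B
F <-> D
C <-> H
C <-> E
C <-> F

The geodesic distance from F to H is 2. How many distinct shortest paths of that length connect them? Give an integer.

1

The shortest distance is 2, and the only length-2 path is F–C–H. So there is exactly 1 shortest path.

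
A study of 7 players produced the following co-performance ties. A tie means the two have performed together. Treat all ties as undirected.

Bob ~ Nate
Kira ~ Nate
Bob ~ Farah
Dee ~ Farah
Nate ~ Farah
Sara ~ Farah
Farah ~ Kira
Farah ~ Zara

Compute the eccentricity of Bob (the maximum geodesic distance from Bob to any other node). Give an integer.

Distances from Bob: Dee:2, Farah:1, Kira:2, Nate:1, Sara:2, Zara:2.
The largest is 2 (to Kira, Sara, Dee, and Zara), so the eccentricity of Bob is 2.

2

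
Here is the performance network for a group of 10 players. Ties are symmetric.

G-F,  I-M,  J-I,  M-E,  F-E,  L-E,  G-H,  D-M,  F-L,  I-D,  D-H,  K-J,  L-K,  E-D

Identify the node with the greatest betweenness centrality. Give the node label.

Unnormalized betweenness of each node: D:53/6, E:8, F:29/6, G:11/6, H:3, I:11/2, J:8/3, K:19/6, L:13/2, M:5/3.
D has the largest value, 53/6, making it the main broker — the node through which the most shortest paths run.

D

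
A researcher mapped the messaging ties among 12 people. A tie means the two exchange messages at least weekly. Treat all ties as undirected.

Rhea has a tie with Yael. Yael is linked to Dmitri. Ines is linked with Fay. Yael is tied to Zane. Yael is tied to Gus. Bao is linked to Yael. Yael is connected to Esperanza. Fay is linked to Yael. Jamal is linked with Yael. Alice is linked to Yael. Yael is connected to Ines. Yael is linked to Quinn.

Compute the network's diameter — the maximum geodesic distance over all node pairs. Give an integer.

2

Eccentricity of each node (its greatest distance to any other): Alice:2, Bao:2, Dmitri:2, Esperanza:2, Fay:2, Gus:2, Ines:2, Jamal:2, Quinn:2, Rhea:2, Yael:1, Zane:2.
The maximum eccentricity is 2, realized for instance by the pair Zane–Gus via Zane – Yael – Gus. So the diameter is 2.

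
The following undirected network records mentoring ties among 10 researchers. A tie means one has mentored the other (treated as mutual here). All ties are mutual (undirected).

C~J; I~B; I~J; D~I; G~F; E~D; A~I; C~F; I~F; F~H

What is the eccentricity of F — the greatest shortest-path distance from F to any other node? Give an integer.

3

Distances from F: A:2, B:2, C:1, D:2, E:3, G:1, H:1, I:1, J:2.
The largest is 3 (to E), so the eccentricity of F is 3.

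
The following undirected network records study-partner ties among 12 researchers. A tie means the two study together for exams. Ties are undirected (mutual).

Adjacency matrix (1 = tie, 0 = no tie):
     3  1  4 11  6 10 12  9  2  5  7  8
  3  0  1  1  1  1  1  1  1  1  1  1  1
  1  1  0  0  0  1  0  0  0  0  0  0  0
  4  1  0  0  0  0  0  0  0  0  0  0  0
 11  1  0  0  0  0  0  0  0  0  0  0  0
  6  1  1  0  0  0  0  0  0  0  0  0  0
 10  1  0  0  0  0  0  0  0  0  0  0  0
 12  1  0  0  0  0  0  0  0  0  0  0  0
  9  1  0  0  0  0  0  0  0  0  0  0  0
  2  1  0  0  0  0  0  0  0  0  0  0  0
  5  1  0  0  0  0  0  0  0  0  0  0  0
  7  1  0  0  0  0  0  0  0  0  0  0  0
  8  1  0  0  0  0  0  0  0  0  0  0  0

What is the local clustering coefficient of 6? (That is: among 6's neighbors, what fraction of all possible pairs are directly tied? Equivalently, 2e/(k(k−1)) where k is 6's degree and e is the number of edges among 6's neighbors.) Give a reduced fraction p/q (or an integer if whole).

6's neighbors: 1 and 3 (k = 2).
Possible neighbor pairs: C(2,2) = 1. Edges among them: 1–3 → e = 1.
Clustering(6) = 1/1.

1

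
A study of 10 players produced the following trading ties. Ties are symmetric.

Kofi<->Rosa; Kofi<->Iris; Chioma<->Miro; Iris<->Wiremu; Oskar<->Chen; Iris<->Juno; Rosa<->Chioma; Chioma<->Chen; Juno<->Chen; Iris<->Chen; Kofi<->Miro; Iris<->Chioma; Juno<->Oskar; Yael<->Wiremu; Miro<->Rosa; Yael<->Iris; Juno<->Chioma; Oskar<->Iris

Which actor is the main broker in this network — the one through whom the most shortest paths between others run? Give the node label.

Iris

Unnormalized betweenness of each node: Chen:5/6, Chioma:17/2, Iris:56/3, Juno:5/6, Kofi:7/2, Miro:1/3, Oskar:0, Rosa:1/3, Wiremu:0, Yael:0.
Iris has the largest value, 56/3, making it the main broker — the node through which the most shortest paths run.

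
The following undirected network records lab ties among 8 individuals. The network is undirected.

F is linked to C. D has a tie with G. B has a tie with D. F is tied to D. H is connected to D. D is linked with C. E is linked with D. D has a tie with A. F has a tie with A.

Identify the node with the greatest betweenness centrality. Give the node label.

Unnormalized betweenness of each node: A:0, B:0, C:0, D:37/2, E:0, F:1/2, G:0, H:0.
D has the largest value, 37/2, making it the main broker — the node through which the most shortest paths run.

D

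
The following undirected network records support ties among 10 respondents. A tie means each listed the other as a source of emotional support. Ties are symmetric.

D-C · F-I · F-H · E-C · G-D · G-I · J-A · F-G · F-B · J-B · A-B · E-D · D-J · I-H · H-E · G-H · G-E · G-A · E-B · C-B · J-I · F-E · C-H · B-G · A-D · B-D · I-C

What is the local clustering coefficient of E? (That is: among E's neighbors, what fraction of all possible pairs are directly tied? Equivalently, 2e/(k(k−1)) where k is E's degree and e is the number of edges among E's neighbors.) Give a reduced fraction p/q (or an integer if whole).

2/3

E's neighbors: B, C, D, F, G, and H (k = 6).
Possible neighbor pairs: C(6,2) = 15. Edges among them: B–C, B–D, B–F, B–G, C–D, C–H, D–G, F–G, F–H, G–H → e = 10.
Clustering(E) = 10/15 = 2/3.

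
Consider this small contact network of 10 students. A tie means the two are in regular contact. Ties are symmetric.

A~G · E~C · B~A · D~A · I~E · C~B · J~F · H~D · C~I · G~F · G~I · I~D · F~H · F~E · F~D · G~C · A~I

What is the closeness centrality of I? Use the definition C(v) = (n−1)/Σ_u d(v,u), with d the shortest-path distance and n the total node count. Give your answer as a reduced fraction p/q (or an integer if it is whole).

9/14

Distances from I: A:1, B:2, C:1, D:1, E:1, F:2, G:1, H:2, J:3. Sum = 14.
n = 10, so closeness = 9/14.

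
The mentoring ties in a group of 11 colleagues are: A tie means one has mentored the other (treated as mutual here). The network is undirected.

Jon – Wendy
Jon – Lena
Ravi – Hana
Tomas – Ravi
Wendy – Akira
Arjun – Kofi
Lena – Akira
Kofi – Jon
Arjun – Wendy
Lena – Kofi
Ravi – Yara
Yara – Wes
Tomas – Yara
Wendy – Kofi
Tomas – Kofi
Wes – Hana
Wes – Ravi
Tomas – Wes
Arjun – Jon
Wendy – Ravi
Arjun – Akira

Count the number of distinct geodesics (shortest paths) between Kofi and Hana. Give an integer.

The shortest distance is 3. The length-3 paths are: Kofi–Tomas–Wes–Hana; Kofi–Wendy–Ravi–Hana; Kofi–Tomas–Ravi–Hana.
That gives 3 distinct shortest paths.

3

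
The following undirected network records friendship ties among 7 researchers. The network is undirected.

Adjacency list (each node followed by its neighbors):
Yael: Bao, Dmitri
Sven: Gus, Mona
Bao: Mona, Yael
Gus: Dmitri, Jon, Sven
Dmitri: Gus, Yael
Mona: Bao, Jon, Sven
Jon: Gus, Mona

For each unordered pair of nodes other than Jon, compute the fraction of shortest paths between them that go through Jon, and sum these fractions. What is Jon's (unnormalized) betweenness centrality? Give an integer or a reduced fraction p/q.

Pairs whose geodesics pass through Jon — Dmitri–Mona: 1/3; Gus–Bao: 1/3; Gus–Mona: 1/2.
All other pairs contribute 0.
Summing the contributions gives betweenness(Jon) = 7/6.

7/6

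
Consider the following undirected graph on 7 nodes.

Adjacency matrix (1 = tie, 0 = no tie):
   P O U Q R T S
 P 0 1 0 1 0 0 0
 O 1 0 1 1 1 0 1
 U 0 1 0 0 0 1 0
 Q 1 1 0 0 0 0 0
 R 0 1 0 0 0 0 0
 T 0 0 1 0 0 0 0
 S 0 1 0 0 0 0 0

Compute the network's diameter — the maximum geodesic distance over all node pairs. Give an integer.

3

Eccentricity of each node (its greatest distance to any other): O:2, P:3, Q:3, R:3, S:3, T:3, U:2.
The maximum eccentricity is 3, realized for instance by the pair P–T via P – O – U – T. So the diameter is 3.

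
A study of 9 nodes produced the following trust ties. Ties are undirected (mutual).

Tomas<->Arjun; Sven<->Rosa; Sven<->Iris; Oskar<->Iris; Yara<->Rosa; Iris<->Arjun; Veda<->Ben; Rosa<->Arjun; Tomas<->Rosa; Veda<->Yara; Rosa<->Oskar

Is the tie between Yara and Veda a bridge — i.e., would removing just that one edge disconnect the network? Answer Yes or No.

Without the Yara–Veda edge there is no alternate route between Yara and Veda, so the network disconnects. It is a bridge.

Yes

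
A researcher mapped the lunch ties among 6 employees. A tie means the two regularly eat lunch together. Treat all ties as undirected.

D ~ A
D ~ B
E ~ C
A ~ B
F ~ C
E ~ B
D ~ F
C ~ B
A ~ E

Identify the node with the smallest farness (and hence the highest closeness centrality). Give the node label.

Farness (sum of distances to all others) for each node — A:7, B:6, C:7, D:7, E:7, F:8.
The smallest farness is 6, for B, so B has the highest closeness.

B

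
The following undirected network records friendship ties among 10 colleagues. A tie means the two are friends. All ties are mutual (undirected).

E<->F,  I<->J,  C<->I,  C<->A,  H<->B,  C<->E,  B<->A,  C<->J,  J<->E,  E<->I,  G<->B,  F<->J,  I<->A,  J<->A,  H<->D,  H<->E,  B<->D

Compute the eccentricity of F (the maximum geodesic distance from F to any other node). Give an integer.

Distances from F: A:2, B:3, C:2, D:3, E:1, G:4, H:2, I:2, J:1.
The largest is 4 (to G), so the eccentricity of F is 4.

4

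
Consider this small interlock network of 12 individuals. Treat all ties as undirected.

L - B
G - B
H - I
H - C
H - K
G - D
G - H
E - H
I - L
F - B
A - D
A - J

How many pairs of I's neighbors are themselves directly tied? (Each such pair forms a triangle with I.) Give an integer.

0

I's neighbors are H and L, but none of them are tied to each other, so no triangle contains I.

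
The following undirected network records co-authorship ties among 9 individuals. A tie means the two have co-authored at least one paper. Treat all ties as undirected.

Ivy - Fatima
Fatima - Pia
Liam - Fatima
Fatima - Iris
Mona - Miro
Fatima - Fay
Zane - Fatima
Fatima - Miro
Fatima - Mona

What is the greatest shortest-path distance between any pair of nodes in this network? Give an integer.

Eccentricity of each node (its greatest distance to any other): Fatima:1, Fay:2, Iris:2, Ivy:2, Liam:2, Miro:2, Mona:2, Pia:2, Zane:2.
The maximum eccentricity is 2, realized for instance by the pair Ivy–Mona via Ivy – Fatima – Mona. So the diameter is 2.

2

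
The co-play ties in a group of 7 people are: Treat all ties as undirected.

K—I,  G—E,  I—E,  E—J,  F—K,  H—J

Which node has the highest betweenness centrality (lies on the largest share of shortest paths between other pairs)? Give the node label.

Unnormalized betweenness of each node: E:11, F:0, G:0, H:0, I:8, J:5, K:5.
E has the largest value, 11, making it the main broker — the node through which the most shortest paths run.

E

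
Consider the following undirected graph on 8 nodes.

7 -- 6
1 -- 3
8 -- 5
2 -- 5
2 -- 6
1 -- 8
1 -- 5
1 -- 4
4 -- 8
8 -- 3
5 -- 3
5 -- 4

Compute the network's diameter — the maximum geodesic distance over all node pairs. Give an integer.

Eccentricity of each node (its greatest distance to any other): 1:4, 2:2, 3:4, 4:4, 5:3, 6:3, 7:4, 8:4.
The maximum eccentricity is 4, realized for instance by the pair 7–8 via 7 – 6 – 2 – 5 – 8. So the diameter is 4.

4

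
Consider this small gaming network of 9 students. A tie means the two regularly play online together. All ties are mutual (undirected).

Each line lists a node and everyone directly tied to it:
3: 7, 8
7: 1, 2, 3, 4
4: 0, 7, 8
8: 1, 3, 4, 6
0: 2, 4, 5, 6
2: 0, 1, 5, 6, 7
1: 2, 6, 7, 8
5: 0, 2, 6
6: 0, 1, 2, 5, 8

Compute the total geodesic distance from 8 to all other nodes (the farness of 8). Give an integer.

12

Distances from 8: 0:2, 1:1, 2:2, 3:1, 4:1, 5:2, 6:1, 7:2.
Sum = 2 + 1 + 2 + 1 + 1 + 2 + 1 + 2 = 12.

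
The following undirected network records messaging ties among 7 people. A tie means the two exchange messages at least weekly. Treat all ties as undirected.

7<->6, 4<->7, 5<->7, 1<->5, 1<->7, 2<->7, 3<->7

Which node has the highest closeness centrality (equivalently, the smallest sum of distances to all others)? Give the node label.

Farness (sum of distances to all others) for each node — 1:10, 2:11, 3:11, 4:11, 5:10, 6:11, 7:6.
The smallest farness is 6, for 7, so 7 has the highest closeness.

7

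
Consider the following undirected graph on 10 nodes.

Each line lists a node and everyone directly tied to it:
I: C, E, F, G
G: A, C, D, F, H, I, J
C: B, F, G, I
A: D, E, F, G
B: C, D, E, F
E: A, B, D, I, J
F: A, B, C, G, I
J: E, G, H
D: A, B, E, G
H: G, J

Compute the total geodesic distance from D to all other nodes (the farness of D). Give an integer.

14

Distances from D: A:1, B:1, C:2, E:1, F:2, G:1, H:2, I:2, J:2.
Sum = 1 + 1 + 2 + 1 + 2 + 1 + 2 + 2 + 2 = 14.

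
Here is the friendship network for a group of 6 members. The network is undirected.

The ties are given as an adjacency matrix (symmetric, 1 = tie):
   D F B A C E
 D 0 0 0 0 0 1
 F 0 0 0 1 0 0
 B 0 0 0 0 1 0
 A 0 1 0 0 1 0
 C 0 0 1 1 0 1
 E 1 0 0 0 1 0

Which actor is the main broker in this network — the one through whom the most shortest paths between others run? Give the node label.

C

Unnormalized betweenness of each node: A:4, B:0, C:8, D:0, E:4, F:0.
C has the largest value, 8, making it the main broker — the node through which the most shortest paths run.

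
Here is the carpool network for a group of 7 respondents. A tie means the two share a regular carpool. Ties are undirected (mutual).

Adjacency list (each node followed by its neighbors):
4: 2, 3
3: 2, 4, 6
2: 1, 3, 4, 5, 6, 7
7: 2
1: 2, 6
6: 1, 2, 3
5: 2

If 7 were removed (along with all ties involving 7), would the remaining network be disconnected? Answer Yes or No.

No

Even without 7, every remaining node can still reach every other (the residual graph is connected), so 7 is not a cut vertex.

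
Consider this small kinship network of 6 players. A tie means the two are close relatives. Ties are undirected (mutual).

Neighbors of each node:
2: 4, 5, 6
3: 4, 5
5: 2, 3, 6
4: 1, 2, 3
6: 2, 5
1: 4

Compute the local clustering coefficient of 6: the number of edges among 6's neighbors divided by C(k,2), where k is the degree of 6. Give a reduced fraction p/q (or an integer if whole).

1

6's neighbors: 2 and 5 (k = 2).
Possible neighbor pairs: C(2,2) = 1. Edges among them: 2–5 → e = 1.
Clustering(6) = 1/1.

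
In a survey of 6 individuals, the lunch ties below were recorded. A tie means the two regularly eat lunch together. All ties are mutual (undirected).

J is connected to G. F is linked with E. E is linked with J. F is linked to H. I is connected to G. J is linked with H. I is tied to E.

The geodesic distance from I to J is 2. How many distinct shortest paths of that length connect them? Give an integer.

2

The shortest distance is 2. The length-2 paths are: I–G–J; I–E–J.
That gives 2 distinct shortest paths.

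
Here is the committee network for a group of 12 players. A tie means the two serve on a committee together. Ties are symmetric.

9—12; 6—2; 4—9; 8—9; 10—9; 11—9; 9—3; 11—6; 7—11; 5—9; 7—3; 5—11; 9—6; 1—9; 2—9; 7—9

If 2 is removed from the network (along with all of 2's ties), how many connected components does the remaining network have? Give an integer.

1

2's neighbors (6 and 9) remain reachable from one another through other ties, so the rest of the network stays in one piece.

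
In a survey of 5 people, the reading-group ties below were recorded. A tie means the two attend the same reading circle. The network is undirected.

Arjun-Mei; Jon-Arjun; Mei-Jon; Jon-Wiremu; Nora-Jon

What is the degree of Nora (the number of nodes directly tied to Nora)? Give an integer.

Nora is directly tied to Jon. That is 1 neighbor, so the degree of Nora is 1.

1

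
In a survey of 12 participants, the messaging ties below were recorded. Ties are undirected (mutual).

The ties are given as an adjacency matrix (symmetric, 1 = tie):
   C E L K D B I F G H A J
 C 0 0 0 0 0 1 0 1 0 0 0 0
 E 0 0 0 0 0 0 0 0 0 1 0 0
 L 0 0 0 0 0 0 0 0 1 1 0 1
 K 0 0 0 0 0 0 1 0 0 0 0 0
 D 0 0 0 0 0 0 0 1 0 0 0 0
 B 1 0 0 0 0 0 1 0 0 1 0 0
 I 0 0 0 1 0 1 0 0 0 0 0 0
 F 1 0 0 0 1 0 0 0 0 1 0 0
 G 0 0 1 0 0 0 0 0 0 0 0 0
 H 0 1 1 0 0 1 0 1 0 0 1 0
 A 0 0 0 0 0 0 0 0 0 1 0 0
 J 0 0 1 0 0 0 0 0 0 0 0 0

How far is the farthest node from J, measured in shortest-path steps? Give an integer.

Distances from J: A:3, B:3, C:4, D:4, E:3, F:3, G:2, H:2, I:4, K:5, L:1.
The largest is 5 (to K), so the eccentricity of J is 5.

5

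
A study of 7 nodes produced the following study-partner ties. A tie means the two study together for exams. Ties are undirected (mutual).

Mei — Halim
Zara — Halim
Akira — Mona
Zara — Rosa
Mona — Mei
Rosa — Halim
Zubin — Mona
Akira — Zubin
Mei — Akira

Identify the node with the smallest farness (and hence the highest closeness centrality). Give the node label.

Mei

Farness (sum of distances to all others) for each node — Akira:11, Halim:10, Mei:9, Mona:11, Rosa:14, Zara:14, Zubin:15.
The smallest farness is 9, for Mei, so Mei has the highest closeness.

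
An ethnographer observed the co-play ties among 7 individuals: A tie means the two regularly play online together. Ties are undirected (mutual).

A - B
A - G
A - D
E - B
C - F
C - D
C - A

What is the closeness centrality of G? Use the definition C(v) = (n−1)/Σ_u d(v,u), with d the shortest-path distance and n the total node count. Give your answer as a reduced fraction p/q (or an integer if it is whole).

6/13

Distances from G: A:1, B:2, C:2, D:2, E:3, F:3. Sum = 13.
n = 7, so closeness = 6/13.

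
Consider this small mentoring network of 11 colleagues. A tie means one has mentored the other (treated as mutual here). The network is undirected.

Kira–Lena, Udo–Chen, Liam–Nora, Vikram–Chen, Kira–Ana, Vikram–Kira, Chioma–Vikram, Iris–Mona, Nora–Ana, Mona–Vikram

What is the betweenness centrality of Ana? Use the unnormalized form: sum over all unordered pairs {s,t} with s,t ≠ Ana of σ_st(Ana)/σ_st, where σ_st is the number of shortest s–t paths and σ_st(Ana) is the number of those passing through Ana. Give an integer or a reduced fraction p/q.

16

Pairs whose geodesics pass through Ana — Iris–Liam: 1; Iris–Nora: 1; Chen–Liam: 1; Chen–Nora: 1; Liam–Udo: 1; Liam–Chioma: 1; Liam–Lena: 1; Liam–Vikram: 1; Liam–Kira: 1; Liam–Mona: 1; Udo–Nora: 1; Chioma–Nora: 1; Lena–Nora: 1; Vikram–Nora: 1 … (+2 more pairs).
All other pairs contribute 0.
Summing the contributions gives betweenness(Ana) = 16.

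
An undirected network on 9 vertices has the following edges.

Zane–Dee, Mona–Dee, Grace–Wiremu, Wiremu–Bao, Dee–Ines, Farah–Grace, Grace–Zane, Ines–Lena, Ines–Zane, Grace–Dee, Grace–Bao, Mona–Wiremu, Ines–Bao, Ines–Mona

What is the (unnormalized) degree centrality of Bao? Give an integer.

3

Bao is directly tied to Grace, Ines, and Wiremu. That is 3 neighbors, so the degree of Bao is 3.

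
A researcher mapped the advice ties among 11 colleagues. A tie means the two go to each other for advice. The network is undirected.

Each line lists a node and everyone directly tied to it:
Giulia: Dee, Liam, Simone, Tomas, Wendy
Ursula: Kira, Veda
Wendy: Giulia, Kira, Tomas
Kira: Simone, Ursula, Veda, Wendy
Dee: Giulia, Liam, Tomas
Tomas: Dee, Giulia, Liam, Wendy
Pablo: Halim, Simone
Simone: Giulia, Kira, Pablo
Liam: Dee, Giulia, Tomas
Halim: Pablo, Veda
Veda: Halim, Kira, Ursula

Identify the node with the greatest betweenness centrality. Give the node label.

Kira

Unnormalized betweenness of each node: Dee:0, Giulia:29/2, Halim:3/2, Kira:15, Liam:0, Pablo:9/2, Simone:27/2, Tomas:3, Ursula:0, Veda:4, Wendy:9.
Kira has the largest value, 15, making it the main broker — the node through which the most shortest paths run.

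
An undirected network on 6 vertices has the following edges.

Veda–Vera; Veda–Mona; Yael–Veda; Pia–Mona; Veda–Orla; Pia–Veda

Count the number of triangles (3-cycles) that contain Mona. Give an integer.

Mona's neighbors: Pia and Veda.
Neighbor pairs that are themselves tied: Mona–Pia–Veda. Each forms one triangle with Mona, for 1 in total.

1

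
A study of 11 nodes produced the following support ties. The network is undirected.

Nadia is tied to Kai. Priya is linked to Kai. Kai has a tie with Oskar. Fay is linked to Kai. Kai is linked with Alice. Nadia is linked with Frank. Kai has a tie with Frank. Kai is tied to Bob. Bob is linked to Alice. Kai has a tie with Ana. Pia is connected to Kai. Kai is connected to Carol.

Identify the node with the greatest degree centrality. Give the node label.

Kai

Degrees — Alice:2, Ana:1, Bob:2, Carol:1, Fay:1, Frank:2, Kai:10, Nadia:2, Oskar:1, Pia:1, Priya:1.
The maximum is 10, attained only by Kai.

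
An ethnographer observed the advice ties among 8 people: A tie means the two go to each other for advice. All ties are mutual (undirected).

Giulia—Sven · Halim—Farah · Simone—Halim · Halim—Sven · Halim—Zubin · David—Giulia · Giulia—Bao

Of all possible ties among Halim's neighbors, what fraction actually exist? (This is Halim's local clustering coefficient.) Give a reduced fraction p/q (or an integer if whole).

0

Halim's neighbors: Farah, Simone, Sven, and Zubin (k = 4).
Possible neighbor pairs: C(4,2) = 6. Edges among them: none → e = 0.
Clustering(Halim) = 0/6 = 0.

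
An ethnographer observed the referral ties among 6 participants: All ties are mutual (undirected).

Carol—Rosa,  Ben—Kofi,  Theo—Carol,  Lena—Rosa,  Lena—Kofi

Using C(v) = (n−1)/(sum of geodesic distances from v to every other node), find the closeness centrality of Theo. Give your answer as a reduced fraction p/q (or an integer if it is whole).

1/3

Distances from Theo: Ben:5, Carol:1, Kofi:4, Lena:3, Rosa:2. Sum = 15.
n = 6, so closeness = 5/15 = 1/3.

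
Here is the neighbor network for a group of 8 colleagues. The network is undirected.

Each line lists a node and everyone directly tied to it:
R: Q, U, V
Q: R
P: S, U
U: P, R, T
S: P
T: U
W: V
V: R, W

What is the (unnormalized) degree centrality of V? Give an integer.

2

V is directly tied to R and W. That is 2 neighbors, so the degree of V is 2.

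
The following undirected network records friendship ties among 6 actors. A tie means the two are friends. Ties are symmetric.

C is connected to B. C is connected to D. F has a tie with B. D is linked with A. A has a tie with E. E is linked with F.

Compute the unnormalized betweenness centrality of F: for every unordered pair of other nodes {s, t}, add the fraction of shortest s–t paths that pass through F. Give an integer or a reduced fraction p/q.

Pairs whose geodesics pass through F — E–C: 1/2; E–B: 1; A–B: 1/2.
All other pairs contribute 0.
Summing the contributions gives betweenness(F) = 2.

2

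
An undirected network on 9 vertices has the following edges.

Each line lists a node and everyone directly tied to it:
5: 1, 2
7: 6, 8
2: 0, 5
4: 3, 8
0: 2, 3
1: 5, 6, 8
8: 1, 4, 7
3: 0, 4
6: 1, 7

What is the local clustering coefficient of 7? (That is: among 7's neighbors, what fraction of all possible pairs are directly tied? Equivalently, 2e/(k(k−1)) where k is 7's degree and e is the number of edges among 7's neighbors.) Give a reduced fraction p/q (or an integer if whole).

7's neighbors: 6 and 8 (k = 2).
Possible neighbor pairs: C(2,2) = 1. Edges among them: none → e = 0.
Clustering(7) = 0/1.

0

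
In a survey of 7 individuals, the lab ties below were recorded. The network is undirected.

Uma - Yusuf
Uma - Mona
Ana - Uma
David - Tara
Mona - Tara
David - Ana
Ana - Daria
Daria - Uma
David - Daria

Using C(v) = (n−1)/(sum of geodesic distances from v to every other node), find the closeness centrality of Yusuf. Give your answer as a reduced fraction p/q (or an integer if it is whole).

Distances from Yusuf: Ana:2, Daria:2, David:3, Mona:2, Tara:3, Uma:1. Sum = 13.
n = 7, so closeness = 6/13.

6/13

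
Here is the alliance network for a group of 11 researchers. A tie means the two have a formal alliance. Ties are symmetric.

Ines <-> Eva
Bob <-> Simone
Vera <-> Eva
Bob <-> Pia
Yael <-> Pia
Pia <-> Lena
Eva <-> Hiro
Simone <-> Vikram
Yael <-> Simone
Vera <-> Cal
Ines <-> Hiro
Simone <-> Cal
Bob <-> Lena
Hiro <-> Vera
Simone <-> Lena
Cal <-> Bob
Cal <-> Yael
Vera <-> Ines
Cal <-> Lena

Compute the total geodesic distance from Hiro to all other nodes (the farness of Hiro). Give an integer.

Distances from Hiro: Bob:3, Cal:2, Eva:1, Ines:1, Lena:3, Pia:4, Simone:3, Vera:1, Vikram:4, Yael:3.
Sum = 3 + 2 + 1 + 1 + 3 + 4 + 3 + 1 + 4 + 3 = 25.

25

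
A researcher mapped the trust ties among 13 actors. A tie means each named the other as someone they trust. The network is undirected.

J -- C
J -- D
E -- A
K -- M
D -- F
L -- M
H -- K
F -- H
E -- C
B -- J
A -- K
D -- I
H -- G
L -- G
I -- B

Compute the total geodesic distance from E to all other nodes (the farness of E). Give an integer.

34

Distances from E: A:1, B:3, C:1, D:3, F:4, G:4, H:3, I:4, J:2, K:2, L:4, M:3.
Sum = 1 + 3 + 1 + 3 + 4 + 4 + 3 + 4 + 2 + 2 + 4 + 3 = 34.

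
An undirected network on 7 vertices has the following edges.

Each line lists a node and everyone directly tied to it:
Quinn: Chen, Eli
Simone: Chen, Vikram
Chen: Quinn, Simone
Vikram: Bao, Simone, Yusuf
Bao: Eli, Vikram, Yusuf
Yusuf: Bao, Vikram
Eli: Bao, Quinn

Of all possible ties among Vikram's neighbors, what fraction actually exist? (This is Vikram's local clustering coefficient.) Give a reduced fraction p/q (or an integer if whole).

Vikram's neighbors: Bao, Simone, and Yusuf (k = 3).
Possible neighbor pairs: C(3,2) = 3. Edges among them: Bao–Yusuf → e = 1.
Clustering(Vikram) = 1/3.

1/3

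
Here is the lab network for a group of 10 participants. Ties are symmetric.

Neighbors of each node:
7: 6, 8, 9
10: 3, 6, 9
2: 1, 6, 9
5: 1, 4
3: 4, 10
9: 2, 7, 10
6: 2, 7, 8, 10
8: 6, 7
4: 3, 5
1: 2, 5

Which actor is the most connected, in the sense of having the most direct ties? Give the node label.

Degrees — 1:2, 2:3, 3:2, 4:2, 5:2, 6:4, 7:3, 8:2, 9:3, 10:3.
The maximum is 4, attained only by 6.

6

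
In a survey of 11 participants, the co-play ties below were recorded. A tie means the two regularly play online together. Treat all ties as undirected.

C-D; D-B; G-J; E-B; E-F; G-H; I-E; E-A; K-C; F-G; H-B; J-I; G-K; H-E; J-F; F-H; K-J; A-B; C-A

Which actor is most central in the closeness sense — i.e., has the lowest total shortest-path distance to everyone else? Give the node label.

Farness (sum of distances to all others) for each node — A:19, B:18, C:20, D:22, E:16, F:18, G:18, H:17, I:20, J:19, K:19.
The smallest farness is 16, for E, so E has the highest closeness.

E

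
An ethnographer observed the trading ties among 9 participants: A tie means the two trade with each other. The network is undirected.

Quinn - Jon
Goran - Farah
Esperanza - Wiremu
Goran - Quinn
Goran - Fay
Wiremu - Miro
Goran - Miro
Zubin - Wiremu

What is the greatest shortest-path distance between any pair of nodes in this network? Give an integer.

5

Eccentricity of each node (its greatest distance to any other): Esperanza:5, Farah:4, Fay:4, Goran:3, Jon:5, Miro:3, Quinn:4, Wiremu:4, Zubin:5.
The maximum eccentricity is 5, realized for instance by the pair Zubin–Jon via Zubin – Wiremu – Miro – Goran – Quinn – Jon. So the diameter is 5.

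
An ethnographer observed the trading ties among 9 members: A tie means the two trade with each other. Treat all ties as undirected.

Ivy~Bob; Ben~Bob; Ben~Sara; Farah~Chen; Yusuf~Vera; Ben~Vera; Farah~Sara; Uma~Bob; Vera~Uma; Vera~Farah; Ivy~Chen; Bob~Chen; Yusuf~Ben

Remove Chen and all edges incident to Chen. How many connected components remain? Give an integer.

1

Chen's neighbors (Bob, Farah, and Ivy) remain reachable from one another through other ties, so the rest of the network stays in one piece.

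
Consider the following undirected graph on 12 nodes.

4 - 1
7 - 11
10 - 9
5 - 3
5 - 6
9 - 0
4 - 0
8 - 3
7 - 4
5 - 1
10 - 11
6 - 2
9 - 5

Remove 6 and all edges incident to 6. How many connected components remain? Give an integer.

Without 6, the remaining ties split the others into: {0, 1, 3, 4, 5, 7, 8, 9, 10, 11}; {2}.
That's 2 separate components.

2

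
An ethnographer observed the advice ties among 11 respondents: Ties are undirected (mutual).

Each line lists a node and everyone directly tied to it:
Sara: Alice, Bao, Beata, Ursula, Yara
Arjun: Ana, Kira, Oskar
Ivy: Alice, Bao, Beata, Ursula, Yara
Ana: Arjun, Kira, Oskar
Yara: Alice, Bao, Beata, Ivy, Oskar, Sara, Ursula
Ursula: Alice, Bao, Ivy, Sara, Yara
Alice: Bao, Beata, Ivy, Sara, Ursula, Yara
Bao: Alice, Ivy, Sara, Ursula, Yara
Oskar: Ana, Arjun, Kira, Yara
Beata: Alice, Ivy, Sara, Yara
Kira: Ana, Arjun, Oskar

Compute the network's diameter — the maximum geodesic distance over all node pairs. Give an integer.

Eccentricity of each node (its greatest distance to any other): Alice:3, Ana:3, Arjun:3, Bao:3, Beata:3, Ivy:3, Kira:3, Oskar:2, Sara:3, Ursula:3, Yara:2.
The maximum eccentricity is 3, realized for instance by the pair Alice–Arjun via Alice – Yara – Oskar – Arjun. So the diameter is 3.

3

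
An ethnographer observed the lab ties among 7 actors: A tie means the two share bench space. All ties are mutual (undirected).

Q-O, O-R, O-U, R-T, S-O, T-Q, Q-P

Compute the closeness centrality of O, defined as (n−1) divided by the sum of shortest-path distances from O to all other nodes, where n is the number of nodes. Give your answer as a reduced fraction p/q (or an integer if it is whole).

3/4

Distances from O: P:2, Q:1, R:1, S:1, T:2, U:1. Sum = 8.
n = 7, so closeness = 6/8 = 3/4.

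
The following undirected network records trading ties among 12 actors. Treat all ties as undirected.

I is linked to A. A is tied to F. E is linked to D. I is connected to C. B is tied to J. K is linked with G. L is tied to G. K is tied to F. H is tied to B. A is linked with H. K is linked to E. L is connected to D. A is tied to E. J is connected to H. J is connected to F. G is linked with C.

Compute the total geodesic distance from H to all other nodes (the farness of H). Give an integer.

26

Distances from H: A:1, B:1, C:3, D:3, E:2, F:2, G:4, I:2, J:1, K:3, L:4.
Sum = 1 + 1 + 3 + 3 + 2 + 2 + 4 + 2 + 1 + 3 + 4 = 26.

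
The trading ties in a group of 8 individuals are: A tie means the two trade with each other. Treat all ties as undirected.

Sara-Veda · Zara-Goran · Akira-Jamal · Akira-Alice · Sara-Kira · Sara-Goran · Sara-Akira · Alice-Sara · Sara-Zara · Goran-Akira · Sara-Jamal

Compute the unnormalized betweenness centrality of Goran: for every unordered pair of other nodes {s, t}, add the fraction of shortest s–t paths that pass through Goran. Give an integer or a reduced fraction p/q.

1/2

Pairs whose geodesics pass through Goran — Zara–Akira: 1/2.
All other pairs contribute 0.
Summing the contributions gives betweenness(Goran) = 1/2.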